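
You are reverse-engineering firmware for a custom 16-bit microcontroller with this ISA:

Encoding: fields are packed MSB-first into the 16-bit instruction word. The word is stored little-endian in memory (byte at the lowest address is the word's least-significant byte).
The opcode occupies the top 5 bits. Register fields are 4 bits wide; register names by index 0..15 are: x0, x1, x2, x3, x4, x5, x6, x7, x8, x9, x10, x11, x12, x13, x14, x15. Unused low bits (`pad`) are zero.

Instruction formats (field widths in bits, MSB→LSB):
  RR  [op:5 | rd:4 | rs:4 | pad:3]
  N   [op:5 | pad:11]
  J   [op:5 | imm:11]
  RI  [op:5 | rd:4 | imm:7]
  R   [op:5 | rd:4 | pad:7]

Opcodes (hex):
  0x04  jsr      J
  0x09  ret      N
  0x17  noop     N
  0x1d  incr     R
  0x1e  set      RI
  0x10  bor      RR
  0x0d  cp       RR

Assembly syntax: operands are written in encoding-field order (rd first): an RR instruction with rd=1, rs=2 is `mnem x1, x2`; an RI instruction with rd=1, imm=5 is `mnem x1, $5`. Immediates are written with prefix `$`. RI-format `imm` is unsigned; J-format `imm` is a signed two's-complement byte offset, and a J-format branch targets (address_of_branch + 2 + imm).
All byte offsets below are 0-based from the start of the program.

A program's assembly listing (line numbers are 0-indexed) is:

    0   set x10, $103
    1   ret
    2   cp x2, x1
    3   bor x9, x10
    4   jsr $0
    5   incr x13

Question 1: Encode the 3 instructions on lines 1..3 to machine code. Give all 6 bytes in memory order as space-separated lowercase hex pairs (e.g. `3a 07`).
00 48 08 69 d0 84

L1: ret op=0x9:5|pad=0:11 ⇒ 0x4800 ⇒ little 00 48
L2: cp op=0xd:5|rd=2:4|rs=1:4|pad=0:3 ⇒ 0x6908 ⇒ little 08 69
L3: bor op=0x10:5|rd=9:4|rs=10:4|pad=0:3 ⇒ 0x84d0 ⇒ little d0 84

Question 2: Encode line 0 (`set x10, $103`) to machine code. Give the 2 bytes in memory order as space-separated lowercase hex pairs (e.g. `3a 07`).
67 f5

L0: set op=0x1e:5|rd=10:4|imm=103:7 ⇒ 0xf567 ⇒ little 67 f5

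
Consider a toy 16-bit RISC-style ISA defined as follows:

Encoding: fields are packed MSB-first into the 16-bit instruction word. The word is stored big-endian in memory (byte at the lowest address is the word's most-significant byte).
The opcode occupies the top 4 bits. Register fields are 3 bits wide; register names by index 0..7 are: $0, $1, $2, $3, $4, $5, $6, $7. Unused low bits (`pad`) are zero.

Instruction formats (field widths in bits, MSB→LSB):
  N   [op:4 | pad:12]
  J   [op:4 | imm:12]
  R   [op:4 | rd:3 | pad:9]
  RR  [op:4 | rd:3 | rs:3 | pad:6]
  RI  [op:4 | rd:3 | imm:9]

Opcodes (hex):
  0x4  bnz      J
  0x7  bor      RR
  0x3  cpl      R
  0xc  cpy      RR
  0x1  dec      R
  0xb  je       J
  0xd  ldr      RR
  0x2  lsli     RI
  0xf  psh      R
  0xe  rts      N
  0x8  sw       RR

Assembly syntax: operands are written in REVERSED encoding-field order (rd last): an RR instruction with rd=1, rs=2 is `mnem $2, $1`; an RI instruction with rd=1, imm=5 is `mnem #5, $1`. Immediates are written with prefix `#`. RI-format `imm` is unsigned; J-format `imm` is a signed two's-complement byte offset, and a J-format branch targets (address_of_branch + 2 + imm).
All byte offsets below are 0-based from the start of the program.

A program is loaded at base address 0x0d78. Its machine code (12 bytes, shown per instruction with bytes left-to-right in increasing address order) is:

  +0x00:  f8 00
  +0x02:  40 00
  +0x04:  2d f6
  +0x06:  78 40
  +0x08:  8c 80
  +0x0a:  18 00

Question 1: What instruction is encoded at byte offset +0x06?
@+06  big-endian(78 40) = 0x7840
  op=0x7840>>12=0x7 ⇒ bor (RR)
  [11:9] rd=4 = $4
  [8:6] rs=1 = $1

bor $1, $4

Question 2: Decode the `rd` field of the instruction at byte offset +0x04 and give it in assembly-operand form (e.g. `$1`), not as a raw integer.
[04] 2d f6 → 0x2df6
  op=0x2df6>>12=0x2 ⇒ lsli (RI)
  rd: (w>>9)&0x7=0x6 → $6
  imm: (w>>0)&0x1ff=0x1f6 → #502

$6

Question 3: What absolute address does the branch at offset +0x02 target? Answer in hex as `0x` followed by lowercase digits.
0x0d7c

off 0x02: read 40 00 as big → 0x4000
  opcode bits[15:12]=0x4: bnz/J
  imm: (w>>0)&0xfff=0x0 → #0
  target = base 0x0d78 + off 0x02 + 2 + imm 0 = 0x0d7c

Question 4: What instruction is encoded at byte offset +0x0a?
@+0a  big-endian(18 00) = 0x1800
  op=0x1800>>12=0x1 ⇒ dec (R)
  [11:9] rd=4 = $4

dec $4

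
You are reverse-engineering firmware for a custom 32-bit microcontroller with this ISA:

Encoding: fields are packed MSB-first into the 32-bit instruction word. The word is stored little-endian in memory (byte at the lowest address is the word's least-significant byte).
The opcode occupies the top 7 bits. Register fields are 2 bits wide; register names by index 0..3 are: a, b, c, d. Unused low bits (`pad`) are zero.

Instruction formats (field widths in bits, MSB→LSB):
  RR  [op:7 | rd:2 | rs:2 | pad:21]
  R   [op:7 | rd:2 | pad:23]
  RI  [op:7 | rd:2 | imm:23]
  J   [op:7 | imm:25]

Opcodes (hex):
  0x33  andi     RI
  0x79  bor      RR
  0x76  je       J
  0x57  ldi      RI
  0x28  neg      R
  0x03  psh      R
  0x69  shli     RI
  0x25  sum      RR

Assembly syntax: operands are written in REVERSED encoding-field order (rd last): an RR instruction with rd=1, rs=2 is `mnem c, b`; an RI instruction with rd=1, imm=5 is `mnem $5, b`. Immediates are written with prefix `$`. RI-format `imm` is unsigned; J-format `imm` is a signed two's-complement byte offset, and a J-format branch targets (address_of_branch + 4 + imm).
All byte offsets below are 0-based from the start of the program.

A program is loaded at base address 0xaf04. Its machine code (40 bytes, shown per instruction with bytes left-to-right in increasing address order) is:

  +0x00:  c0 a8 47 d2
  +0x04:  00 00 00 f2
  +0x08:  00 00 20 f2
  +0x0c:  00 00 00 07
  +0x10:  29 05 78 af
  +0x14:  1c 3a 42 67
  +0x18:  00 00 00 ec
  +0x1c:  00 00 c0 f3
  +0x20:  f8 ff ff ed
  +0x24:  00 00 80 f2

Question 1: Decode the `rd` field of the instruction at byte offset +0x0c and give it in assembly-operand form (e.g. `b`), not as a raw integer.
c

off 0x0c: read 00 00 00 07 as little → 0x07000000
  op=0x07000000>>25=0x3 ⇒ psh (R)
  rd: (w>>23)&0x3=0x2 → c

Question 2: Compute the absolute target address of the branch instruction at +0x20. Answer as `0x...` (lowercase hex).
off 0x20: read f8 ff ff ed as little → 0xedfffff8
  top 7b → 0x76 → je [J]
  imm@[24:0]=0x1fffff8 (s25→-8) ⇒ $-8
  target = base 0xaf04 + off 0x20 + 4 + imm -8 = 0xaf20

0xaf20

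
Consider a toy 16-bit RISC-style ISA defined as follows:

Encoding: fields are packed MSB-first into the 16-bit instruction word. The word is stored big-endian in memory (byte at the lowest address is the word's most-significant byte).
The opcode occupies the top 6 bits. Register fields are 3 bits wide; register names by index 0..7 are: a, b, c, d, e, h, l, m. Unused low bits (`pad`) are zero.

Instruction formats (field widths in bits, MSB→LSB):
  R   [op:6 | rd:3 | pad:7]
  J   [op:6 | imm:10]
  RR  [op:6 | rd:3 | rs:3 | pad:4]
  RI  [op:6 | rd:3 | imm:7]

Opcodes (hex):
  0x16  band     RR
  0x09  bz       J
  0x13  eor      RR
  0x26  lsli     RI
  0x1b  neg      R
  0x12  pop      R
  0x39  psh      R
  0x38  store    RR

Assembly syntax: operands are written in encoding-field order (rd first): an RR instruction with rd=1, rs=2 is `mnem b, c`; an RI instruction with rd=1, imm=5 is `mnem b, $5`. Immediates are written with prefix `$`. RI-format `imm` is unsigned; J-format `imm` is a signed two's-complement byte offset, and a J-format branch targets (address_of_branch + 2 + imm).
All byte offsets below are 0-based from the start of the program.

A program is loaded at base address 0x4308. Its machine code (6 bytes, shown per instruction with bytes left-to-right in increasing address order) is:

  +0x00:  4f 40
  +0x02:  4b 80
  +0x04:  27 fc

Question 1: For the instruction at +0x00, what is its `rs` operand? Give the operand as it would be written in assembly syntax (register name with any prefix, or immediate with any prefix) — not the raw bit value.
[00] 4f 40 → 0x4f40
  op=0x4f40>>10=0x13 ⇒ eor (RR)
  rd: (w>>7)&0x7=0x6 → l
  rs: (w>>4)&0x7=0x4 → e

e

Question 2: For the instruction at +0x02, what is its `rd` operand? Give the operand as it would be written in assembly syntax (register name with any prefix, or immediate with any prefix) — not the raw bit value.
[02] 4b 80 → 0x4b80
  top 6b → 0x12 → pop [R]
  rd: (w>>7)&0x7=0x7 → m

m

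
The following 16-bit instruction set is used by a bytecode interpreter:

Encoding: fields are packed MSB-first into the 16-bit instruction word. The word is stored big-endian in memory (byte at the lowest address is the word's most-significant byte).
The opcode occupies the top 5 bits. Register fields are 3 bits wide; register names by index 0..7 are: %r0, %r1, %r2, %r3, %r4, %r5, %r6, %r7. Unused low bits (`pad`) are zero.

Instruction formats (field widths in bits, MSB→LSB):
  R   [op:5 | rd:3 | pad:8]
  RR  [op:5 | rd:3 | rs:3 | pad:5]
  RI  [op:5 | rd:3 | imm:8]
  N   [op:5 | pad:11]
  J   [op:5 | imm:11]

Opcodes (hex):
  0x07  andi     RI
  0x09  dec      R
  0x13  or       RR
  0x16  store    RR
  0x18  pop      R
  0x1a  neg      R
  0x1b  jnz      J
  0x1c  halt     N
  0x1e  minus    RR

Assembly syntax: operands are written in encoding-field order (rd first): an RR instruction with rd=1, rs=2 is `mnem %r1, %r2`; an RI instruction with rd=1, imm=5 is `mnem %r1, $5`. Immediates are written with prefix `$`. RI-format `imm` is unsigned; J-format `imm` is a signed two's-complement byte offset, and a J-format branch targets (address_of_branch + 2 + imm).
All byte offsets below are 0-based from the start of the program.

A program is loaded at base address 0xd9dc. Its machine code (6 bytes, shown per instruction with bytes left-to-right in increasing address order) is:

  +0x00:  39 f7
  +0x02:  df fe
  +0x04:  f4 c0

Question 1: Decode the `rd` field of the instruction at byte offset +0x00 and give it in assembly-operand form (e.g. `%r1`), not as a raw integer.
off 0x00: read 39 f7 as big → 0x39f7
  opcode bits[15:11]=0x7: andi/RI
  rd@[10:8]=0x1 ⇒ %r1
  imm@[7:0]=0xf7 ⇒ $247

%r1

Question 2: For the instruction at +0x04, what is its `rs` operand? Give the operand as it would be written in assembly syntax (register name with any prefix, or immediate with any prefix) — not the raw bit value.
%r6

off 0x04: read f4 c0 as big → 0xf4c0
  op=0xf4c0>>11=0x1e ⇒ minus (RR)
  rd: (w>>8)&0x7=0x4 → %r4
  rs: (w>>5)&0x7=0x6 → %r6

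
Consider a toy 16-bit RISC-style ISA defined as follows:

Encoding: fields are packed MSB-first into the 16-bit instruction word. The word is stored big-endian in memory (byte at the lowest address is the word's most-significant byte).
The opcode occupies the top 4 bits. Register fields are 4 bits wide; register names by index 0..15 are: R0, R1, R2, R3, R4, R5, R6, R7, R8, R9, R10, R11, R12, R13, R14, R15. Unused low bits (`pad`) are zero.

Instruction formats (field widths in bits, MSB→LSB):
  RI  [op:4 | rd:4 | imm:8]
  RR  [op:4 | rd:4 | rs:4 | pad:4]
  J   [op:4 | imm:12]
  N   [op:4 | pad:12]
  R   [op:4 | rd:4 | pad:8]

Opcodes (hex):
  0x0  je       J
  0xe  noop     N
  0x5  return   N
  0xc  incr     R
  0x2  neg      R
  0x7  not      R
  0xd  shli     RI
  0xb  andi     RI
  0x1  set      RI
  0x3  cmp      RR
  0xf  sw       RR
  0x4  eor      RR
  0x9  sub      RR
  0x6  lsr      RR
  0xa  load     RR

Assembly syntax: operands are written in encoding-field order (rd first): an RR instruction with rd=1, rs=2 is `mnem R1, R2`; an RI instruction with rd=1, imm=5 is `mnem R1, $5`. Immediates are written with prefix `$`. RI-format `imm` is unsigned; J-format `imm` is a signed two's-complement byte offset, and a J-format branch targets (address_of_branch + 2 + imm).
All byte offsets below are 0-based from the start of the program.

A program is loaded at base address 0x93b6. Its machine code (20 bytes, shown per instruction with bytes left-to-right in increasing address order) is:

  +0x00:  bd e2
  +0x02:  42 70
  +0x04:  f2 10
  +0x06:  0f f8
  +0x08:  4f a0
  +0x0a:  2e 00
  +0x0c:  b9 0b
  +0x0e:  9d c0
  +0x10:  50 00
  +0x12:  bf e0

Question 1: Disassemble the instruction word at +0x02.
eor R2, R7

[02] 42 70 → 0x4270
  op=0x4270>>12=0x4 ⇒ eor (RR)
  rd@[11:8]=0x2 ⇒ R2
  rs@[7:4]=0x7 ⇒ R7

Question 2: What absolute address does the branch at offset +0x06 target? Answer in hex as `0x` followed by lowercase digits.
[06] 0f f8 → 0x0ff8
  top 4b → 0x0 → je [J]
  imm@[11:0]=0xff8 (s12→-8) ⇒ $-8
  target = base 0x93b6 + off 0x06 + 2 + imm -8 = 0x93b6

0x93b6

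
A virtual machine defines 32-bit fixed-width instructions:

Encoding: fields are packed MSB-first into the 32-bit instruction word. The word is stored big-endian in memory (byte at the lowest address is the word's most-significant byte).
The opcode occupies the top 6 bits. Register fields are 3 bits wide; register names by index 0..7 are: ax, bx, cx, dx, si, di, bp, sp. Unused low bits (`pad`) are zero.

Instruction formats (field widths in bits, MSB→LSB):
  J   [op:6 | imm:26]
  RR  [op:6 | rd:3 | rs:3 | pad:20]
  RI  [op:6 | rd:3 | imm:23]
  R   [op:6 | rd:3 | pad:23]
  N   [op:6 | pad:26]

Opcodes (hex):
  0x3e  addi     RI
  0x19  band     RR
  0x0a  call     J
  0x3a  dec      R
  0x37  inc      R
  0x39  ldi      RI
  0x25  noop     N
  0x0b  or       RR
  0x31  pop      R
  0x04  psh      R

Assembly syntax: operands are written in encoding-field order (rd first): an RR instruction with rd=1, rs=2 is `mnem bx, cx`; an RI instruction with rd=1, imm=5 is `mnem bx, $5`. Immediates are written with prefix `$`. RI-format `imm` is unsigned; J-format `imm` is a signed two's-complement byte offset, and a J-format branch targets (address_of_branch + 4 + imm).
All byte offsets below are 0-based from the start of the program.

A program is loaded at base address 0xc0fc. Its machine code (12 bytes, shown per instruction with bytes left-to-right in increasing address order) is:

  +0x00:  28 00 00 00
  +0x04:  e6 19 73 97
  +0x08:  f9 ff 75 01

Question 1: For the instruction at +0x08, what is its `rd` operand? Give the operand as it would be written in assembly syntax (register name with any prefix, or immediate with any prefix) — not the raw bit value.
+0x08: f9 ff 75 01 ⇒ word 0xf9ff7501 (big)
  opcode bits[31:26]=0x3e: addi/RI
  rd@[25:23]=0x3 ⇒ dx
  imm@[22:0]=0x7f7501 ⇒ $8353025

dx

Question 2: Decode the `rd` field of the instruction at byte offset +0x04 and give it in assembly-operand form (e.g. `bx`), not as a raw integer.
si

@+04  big-endian(e6 19 73 97) = 0xe6197397
  top 6b → 0x39 → ldi [RI]
  [25:23] rd=4 = si
  [22:0] imm=1667991 = $1667991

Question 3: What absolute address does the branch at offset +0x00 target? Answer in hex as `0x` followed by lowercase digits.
0xc100

off 0x00: read 28 00 00 00 as big → 0x28000000
  opcode bits[31:26]=0xa: call/J
  [25:0] imm=0 = $0
  target = base 0xc0fc + off 0x00 + 4 + imm 0 = 0xc100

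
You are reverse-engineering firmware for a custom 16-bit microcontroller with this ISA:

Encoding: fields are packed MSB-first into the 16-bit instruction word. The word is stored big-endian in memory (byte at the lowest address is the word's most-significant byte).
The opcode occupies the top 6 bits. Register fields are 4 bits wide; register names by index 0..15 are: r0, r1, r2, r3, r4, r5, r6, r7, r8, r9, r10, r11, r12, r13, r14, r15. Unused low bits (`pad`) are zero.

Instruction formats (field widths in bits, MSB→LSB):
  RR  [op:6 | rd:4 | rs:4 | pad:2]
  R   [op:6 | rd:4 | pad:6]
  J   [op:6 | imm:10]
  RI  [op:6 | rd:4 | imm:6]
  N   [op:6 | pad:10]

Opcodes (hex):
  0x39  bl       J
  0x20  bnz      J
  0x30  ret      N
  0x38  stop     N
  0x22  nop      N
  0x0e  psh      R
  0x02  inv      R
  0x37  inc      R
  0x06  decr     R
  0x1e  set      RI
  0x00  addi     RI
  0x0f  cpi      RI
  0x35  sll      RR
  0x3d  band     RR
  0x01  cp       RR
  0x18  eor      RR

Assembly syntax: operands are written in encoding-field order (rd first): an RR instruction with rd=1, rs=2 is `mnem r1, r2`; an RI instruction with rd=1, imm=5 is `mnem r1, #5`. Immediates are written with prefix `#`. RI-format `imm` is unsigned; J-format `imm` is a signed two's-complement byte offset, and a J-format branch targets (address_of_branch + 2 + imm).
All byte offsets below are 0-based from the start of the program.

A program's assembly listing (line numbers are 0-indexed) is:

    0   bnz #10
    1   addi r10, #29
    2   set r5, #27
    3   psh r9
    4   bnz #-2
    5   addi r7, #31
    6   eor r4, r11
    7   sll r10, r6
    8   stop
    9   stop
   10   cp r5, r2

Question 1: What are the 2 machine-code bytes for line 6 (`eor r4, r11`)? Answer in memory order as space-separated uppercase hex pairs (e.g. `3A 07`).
61 2C

6. eor fields op=0x18:6|rd=4:4|rs=11:4|pad=0:2 → word 612ch → 61 2c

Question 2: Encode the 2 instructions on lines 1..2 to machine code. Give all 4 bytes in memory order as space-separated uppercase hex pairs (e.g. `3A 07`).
02 9D 79 5B

L1: addi op=0x0:6|rd=10:4|imm=29:6 ⇒ 0x029d ⇒ big 02 9d
L2: set op=0x1e:6|rd=5:4|imm=27:6 ⇒ 0x795b ⇒ big 79 5b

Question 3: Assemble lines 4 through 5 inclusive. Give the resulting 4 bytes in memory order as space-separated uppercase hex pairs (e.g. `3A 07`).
83 FE 01 DF

line 4 (bnz): pack op=0x20:6|imm=-2:10 = 0x83fe; big→ 83 fe
line 5 (addi): pack op=0x0:6|rd=7:4|imm=31:6 = 0x01df; big→ 01 df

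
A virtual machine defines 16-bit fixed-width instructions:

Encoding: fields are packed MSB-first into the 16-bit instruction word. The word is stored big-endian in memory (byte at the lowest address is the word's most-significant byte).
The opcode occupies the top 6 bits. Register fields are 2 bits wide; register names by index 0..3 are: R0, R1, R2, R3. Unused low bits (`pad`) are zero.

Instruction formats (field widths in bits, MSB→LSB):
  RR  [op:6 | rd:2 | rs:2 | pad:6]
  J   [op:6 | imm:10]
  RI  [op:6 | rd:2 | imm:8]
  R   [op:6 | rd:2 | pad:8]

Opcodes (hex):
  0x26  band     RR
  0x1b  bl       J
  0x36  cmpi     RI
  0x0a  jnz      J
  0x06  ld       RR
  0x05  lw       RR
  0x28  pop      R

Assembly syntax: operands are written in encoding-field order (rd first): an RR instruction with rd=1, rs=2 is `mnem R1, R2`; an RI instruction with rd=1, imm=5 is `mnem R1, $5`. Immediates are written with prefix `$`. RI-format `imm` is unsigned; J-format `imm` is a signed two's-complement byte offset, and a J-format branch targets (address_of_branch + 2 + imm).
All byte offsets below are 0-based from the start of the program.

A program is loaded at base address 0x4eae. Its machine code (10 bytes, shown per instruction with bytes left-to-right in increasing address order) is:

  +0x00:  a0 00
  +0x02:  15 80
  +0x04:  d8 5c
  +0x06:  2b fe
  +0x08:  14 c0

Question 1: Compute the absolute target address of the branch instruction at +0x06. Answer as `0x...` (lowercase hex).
0x4eb4

off 0x06: read 2b fe as big → 0x2bfe
  opcode bits[15:10]=0xa: jnz/J
  [9:0] imm=1022 (s10→-2) = $-2
  target = base 0x4eae + off 0x06 + 2 + imm -2 = 0x4eb4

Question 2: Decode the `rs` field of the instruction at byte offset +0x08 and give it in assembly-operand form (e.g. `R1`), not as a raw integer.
R3

off 0x08: read 14 c0 as big → 0x14c0
  top 6b → 0x5 → lw [RR]
  rd@[9:8]=0x0 ⇒ R0
  rs@[7:6]=0x3 ⇒ R3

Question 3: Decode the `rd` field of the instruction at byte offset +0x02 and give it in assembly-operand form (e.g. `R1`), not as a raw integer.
off 0x02: read 15 80 as big → 0x1580
  top 6b → 0x5 → lw [RR]
  rd@[9:8]=0x1 ⇒ R1
  rs@[7:6]=0x2 ⇒ R2

R1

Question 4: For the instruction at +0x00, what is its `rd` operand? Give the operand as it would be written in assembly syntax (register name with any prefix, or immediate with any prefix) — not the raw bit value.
R0

off 0x00: read a0 00 as big → 0xa000
  op=0xa000>>10=0x28 ⇒ pop (R)
  rd@[9:8]=0x0 ⇒ R0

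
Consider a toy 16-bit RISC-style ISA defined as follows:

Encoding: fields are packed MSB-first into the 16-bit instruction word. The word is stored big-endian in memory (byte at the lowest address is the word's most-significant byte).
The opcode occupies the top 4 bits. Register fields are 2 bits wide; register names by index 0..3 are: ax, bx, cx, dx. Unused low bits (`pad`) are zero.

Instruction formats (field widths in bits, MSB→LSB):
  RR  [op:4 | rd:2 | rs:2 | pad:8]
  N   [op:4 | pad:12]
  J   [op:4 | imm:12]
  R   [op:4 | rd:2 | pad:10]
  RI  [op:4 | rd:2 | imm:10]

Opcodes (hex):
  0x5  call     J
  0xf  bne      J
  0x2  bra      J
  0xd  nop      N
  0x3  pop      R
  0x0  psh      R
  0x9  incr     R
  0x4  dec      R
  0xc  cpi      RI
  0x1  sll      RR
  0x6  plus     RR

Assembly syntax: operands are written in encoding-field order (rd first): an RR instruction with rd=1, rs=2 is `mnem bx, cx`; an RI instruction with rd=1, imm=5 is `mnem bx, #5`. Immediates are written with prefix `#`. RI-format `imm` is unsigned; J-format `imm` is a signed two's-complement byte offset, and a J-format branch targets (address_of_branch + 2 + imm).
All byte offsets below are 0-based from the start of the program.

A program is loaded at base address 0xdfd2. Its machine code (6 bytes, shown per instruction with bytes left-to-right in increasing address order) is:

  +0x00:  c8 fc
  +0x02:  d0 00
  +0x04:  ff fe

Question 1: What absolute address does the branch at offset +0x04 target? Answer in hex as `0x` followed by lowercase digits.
+0x04: ff fe ⇒ word 0xfffe (big)
  op=0xfffe>>12=0xf ⇒ bne (J)
  imm@[11:0]=0xffe (s12→-2) ⇒ #-2
  target = base 0xdfd2 + off 0x04 + 2 + imm -2 = 0xdfd6

0xdfd6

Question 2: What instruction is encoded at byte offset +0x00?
cpi cx, #252

off 0x00: read c8 fc as big → 0xc8fc
  op=0xc8fc>>12=0xc ⇒ cpi (RI)
  [11:10] rd=2 = cx
  [9:0] imm=252 = #252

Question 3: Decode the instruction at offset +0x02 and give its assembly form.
nop

[02] d0 00 → 0xd000
  op=0xd000>>12=0xd ⇒ nop (N)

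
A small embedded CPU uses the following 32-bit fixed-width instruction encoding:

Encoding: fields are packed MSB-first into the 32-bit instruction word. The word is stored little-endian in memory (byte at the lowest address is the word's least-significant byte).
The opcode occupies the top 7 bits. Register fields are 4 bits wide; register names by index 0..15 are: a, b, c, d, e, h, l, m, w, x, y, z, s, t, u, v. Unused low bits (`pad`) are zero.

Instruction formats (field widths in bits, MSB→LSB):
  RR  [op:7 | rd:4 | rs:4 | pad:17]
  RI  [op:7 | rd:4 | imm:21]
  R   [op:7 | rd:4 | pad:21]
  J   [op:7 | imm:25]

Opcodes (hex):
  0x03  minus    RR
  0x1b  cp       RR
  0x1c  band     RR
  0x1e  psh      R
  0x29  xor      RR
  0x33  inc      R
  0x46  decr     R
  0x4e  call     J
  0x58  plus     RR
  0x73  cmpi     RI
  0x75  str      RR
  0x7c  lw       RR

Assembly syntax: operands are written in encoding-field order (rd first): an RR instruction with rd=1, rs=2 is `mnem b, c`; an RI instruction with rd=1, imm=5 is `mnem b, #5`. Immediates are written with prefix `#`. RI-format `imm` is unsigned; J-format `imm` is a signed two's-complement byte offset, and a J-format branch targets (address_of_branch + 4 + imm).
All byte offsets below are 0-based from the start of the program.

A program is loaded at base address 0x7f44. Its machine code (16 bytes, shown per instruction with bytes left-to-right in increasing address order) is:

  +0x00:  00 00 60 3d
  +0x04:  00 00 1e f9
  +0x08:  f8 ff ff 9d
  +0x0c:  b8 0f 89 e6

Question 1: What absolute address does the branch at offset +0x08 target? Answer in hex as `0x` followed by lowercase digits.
@+08  little-endian(f8 ff ff 9d) = 0x9dfffff8
  top 7b → 0x4e → call [J]
  [24:0] imm=33554424 (s25→-8) = #-8
  target = base 0x7f44 + off 0x08 + 4 + imm -8 = 0x7f48

0x7f48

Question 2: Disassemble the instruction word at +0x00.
@+00  little-endian(00 00 60 3d) = 0x3d600000
  top 7b → 0x1e → psh [R]
  rd@[24:21]=0xb ⇒ z

psh z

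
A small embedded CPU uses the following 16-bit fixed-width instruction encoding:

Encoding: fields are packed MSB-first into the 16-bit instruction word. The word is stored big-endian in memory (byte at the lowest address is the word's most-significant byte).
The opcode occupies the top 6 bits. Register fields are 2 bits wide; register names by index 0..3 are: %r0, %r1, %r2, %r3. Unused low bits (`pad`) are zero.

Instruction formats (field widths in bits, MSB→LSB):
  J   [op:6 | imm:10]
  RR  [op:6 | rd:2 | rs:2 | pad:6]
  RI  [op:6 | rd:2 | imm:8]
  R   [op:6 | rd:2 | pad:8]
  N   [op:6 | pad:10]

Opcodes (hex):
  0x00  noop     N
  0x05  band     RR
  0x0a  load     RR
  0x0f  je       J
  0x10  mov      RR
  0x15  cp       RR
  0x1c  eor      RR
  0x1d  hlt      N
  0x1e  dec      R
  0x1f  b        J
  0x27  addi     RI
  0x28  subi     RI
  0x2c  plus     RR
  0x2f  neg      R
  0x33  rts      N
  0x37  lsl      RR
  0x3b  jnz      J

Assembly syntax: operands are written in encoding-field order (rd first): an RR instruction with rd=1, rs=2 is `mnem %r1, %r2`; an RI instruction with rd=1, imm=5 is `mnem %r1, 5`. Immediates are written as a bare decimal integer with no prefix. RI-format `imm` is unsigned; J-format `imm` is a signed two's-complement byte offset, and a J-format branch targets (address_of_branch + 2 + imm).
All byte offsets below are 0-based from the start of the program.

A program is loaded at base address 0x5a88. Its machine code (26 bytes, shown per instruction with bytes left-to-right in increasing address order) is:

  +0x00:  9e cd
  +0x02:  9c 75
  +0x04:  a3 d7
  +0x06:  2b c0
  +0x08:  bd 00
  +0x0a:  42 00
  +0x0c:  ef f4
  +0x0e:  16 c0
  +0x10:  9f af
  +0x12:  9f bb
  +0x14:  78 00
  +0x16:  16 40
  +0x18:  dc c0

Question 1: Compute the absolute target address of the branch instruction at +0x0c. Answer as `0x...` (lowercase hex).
0x5a8a

@+0c  big-endian(ef f4) = 0xeff4
  top 6b → 0x3b → jnz [J]
  imm@[9:0]=0x3f4 (s10→-12) ⇒ -12
  target = base 0x5a88 + off 0x0c + 2 + imm -12 = 0x5a8a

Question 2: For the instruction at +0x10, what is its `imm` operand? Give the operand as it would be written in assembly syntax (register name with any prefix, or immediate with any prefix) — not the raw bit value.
+0x10: 9f af ⇒ word 0x9faf (big)
  top 6b → 0x27 → addi [RI]
  rd: (w>>8)&0x3=0x3 → %r3
  imm: (w>>0)&0xff=0xaf → 175

175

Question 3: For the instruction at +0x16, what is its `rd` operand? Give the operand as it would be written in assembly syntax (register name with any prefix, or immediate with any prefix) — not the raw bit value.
%r2

@+16  big-endian(16 40) = 0x1640
  op=0x1640>>10=0x5 ⇒ band (RR)
  rd@[9:8]=0x2 ⇒ %r2
  rs@[7:6]=0x1 ⇒ %r1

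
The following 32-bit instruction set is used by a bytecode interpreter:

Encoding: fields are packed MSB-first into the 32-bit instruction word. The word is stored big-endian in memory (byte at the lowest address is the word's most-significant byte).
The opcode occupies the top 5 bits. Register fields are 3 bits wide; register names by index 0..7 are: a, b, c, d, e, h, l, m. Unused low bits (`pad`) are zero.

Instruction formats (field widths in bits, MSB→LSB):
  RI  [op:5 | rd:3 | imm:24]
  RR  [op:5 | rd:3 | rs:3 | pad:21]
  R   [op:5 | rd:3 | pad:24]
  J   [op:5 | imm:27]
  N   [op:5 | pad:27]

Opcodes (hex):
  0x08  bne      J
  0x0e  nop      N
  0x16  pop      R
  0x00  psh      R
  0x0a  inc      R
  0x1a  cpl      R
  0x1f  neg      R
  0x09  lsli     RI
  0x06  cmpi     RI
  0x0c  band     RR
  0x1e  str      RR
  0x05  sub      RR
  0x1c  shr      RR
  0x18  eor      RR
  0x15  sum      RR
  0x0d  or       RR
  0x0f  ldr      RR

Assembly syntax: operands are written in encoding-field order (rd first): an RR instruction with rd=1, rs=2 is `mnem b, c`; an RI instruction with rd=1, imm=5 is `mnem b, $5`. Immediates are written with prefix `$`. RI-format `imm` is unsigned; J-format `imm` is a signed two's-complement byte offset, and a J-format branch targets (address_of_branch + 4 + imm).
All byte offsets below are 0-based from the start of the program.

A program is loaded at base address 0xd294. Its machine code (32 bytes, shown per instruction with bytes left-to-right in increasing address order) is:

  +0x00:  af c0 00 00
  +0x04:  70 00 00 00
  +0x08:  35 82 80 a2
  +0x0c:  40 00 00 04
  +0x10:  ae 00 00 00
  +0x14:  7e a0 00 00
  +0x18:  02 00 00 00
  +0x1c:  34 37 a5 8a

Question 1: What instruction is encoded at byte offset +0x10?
+0x10: ae 00 00 00 ⇒ word 0xae000000 (big)
  top 5b → 0x15 → sum [RR]
  rd@[26:24]=0x6 ⇒ l
  rs@[23:21]=0x0 ⇒ a

sum l, a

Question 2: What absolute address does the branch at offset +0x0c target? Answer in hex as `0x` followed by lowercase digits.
0xd2a8

+0x0c: 40 00 00 04 ⇒ word 0x40000004 (big)
  top 5b → 0x8 → bne [J]
  imm: (w>>0)&0x7ffffff=0x4 → $4
  target = base 0xd294 + off 0x0c + 4 + imm 4 = 0xd2a8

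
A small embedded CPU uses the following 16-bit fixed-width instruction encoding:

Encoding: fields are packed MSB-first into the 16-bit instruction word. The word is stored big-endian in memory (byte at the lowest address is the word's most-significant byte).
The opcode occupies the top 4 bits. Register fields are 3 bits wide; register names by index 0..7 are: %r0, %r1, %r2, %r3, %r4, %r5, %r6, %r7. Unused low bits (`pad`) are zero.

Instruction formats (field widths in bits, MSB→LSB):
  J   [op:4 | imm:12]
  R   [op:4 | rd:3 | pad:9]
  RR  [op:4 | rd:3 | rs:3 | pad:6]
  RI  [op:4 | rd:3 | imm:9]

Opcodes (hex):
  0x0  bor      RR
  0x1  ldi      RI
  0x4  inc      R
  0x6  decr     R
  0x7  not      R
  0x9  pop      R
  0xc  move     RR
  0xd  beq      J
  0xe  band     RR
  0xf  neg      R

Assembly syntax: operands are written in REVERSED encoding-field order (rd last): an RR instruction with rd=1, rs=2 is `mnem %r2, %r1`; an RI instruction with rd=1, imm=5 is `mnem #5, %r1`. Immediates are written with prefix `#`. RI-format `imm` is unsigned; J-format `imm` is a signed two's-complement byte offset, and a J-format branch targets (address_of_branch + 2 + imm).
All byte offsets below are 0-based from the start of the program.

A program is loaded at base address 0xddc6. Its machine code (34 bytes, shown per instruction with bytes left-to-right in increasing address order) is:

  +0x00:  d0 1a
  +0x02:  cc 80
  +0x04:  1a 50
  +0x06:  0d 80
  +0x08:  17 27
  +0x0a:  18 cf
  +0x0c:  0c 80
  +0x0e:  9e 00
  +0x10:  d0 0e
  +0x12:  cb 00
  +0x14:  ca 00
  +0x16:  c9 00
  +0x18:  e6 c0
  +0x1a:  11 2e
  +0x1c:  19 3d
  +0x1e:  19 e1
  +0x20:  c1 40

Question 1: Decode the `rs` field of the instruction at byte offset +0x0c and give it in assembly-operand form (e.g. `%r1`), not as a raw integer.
%r2

@+0c  big-endian(0c 80) = 0x0c80
  top 4b → 0x0 → bor [RR]
  [11:9] rd=6 = %r6
  [8:6] rs=2 = %r2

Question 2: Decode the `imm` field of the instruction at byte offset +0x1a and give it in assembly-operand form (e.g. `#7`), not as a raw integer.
#302

off 0x1a: read 11 2e as big → 0x112e
  op=0x112e>>12=0x1 ⇒ ldi (RI)
  rd: (w>>9)&0x7=0x0 → %r0
  imm: (w>>0)&0x1ff=0x12e → #302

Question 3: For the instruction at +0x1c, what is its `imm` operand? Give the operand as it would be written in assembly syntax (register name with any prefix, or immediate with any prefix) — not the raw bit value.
#317

+0x1c: 19 3d ⇒ word 0x193d (big)
  opcode bits[15:12]=0x1: ldi/RI
  rd@[11:9]=0x4 ⇒ %r4
  imm@[8:0]=0x13d ⇒ #317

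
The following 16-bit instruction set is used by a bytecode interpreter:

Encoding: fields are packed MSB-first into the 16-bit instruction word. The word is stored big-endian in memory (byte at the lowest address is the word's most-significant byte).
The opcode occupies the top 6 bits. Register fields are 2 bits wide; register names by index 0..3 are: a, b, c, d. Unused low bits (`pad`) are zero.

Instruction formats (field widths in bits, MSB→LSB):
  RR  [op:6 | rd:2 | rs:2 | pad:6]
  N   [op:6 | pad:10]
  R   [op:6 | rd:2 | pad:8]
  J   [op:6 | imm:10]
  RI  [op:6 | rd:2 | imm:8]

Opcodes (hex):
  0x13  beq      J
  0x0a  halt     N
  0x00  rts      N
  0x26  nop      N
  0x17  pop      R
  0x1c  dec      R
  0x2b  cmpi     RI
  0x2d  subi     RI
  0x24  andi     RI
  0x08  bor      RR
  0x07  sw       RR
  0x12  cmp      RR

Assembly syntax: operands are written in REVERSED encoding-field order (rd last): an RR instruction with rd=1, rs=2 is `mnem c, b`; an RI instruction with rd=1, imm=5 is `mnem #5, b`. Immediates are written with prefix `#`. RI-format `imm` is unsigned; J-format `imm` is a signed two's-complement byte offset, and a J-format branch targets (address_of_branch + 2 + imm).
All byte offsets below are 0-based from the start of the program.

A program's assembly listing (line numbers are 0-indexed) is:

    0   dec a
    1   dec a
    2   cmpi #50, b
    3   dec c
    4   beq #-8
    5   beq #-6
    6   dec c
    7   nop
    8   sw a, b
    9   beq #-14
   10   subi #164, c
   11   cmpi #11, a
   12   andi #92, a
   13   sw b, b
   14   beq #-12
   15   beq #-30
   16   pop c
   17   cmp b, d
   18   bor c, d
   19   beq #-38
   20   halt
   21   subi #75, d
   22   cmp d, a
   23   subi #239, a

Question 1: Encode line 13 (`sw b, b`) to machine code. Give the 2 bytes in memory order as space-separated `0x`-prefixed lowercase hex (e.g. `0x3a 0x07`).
0x1d 0x40

L13: sw op=0x7:6|rd=1:2|rs=1:2|pad=0:6 ⇒ 0x1d40 ⇒ big 1d 40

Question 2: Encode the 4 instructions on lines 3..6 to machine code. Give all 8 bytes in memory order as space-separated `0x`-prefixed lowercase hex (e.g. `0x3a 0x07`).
0x72 0x00 0x4f 0xf8 0x4f 0xfa 0x72 0x00

L3: dec op=0x1c:6|rd=2:2|pad=0:8 ⇒ 0x7200 ⇒ big 72 00
L4: beq op=0x13:6|imm=-8:10 ⇒ 0x4ff8 ⇒ big 4f f8
L5: beq op=0x13:6|imm=-6:10 ⇒ 0x4ffa ⇒ big 4f fa
L6: dec op=0x1c:6|rd=2:2|pad=0:8 ⇒ 0x7200 ⇒ big 72 00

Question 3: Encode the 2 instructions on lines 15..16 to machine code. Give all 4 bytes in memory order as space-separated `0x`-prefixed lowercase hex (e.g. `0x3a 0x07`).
0x4f 0xe2 0x5e 0x00

line 15 (beq): pack op=0x13:6|imm=-30:10 = 0x4fe2; big→ 4f e2
line 16 (pop): pack op=0x17:6|rd=2:2|pad=0:8 = 0x5e00; big→ 5e 00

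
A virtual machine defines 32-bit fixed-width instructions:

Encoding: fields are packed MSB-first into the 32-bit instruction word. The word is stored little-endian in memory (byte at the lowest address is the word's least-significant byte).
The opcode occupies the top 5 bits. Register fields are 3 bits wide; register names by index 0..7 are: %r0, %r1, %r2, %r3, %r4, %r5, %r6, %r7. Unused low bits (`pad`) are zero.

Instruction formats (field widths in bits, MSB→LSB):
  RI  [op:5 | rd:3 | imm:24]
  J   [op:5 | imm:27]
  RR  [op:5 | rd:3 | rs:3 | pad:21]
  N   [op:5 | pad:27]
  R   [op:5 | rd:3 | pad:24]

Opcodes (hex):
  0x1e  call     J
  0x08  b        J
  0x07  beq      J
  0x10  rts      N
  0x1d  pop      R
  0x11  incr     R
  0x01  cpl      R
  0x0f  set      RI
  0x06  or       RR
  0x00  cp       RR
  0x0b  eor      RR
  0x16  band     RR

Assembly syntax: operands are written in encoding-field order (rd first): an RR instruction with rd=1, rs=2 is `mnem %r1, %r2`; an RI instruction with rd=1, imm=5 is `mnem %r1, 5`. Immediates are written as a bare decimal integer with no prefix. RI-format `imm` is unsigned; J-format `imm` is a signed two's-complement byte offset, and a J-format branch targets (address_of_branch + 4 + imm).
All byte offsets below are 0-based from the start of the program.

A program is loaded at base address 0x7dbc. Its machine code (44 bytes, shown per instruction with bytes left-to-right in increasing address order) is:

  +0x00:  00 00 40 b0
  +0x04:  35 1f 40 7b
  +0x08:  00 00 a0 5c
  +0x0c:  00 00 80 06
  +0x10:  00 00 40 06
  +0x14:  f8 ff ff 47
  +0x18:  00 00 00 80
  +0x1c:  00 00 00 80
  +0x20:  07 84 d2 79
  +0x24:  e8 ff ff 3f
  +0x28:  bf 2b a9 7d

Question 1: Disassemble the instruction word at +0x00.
band %r0, %r2

@+00  little-endian(00 00 40 b0) = 0xb0400000
  top 5b → 0x16 → band [RR]
  [26:24] rd=0 = %r0
  [23:21] rs=2 = %r2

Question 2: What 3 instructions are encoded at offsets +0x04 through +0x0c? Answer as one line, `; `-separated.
set %r3, 4202293; eor %r4, %r5; cp %r6, %r4

@+04  little-endian(35 1f 40 7b) = 0x7b401f35
  opcode bits[31:27]=0xf: set/RI
  rd@[26:24]=0x3 ⇒ %r3
  imm@[23:0]=0x401f35 ⇒ 4202293
@+08  little-endian(00 00 a0 5c) = 0x5ca00000
  opcode bits[31:27]=0xb: eor/RR
  rd@[26:24]=0x4 ⇒ %r4
  rs@[23:21]=0x5 ⇒ %r5
@+0c  little-endian(00 00 80 06) = 0x06800000
  opcode bits[31:27]=0x0: cp/RR
  rd@[26:24]=0x6 ⇒ %r6
  rs@[23:21]=0x4 ⇒ %r4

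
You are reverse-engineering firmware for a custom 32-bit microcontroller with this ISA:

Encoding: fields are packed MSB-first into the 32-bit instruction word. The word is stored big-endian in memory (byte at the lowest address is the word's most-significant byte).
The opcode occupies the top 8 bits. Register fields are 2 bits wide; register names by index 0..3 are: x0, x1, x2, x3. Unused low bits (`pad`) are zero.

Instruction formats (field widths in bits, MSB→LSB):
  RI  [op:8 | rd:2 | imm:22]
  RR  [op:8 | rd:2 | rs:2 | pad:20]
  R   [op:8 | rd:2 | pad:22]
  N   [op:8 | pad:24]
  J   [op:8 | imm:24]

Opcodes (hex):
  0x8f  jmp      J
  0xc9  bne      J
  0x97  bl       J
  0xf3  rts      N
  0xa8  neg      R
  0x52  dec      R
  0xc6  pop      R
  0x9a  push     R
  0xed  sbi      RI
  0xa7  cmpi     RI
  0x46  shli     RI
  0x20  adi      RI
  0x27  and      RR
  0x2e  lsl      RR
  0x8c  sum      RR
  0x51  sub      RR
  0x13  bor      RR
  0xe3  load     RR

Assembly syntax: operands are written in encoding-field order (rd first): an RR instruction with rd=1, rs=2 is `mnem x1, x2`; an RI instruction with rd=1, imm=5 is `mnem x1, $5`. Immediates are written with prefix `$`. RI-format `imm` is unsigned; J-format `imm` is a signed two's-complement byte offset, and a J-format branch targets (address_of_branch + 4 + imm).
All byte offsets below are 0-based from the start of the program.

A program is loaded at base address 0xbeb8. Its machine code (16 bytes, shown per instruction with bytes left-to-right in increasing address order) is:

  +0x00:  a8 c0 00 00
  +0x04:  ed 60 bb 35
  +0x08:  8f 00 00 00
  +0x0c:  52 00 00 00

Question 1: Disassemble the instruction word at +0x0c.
off 0x0c: read 52 00 00 00 as big → 0x52000000
  opcode bits[31:24]=0x52: dec/R
  rd@[23:22]=0x0 ⇒ x0

dec x0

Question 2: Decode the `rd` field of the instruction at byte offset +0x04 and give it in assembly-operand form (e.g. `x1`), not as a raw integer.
[04] ed 60 bb 35 → 0xed60bb35
  op=0xed60bb35>>24=0xed ⇒ sbi (RI)
  rd: (w>>22)&0x3=0x1 → x1
  imm: (w>>0)&0x3fffff=0x20bb35 → $2145077

x1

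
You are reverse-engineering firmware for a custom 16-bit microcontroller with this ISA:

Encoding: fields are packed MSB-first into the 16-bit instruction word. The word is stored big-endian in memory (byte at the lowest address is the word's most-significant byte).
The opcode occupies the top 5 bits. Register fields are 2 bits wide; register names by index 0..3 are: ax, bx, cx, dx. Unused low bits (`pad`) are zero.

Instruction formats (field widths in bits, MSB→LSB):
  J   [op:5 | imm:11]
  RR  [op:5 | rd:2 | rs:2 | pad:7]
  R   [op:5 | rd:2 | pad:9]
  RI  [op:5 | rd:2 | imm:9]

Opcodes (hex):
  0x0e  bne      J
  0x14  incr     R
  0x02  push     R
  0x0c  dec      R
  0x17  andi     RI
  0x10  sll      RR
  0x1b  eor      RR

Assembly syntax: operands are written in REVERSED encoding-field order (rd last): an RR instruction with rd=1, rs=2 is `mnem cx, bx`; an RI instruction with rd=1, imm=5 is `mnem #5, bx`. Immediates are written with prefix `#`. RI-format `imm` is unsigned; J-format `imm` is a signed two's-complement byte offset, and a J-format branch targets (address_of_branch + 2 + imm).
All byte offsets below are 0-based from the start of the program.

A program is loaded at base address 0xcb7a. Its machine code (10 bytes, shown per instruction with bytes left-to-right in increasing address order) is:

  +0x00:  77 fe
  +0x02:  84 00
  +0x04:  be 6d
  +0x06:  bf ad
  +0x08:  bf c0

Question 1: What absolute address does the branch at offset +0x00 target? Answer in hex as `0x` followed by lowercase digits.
0xcb7a

[00] 77 fe → 0x77fe
  opcode bits[15:11]=0xe: bne/J
  [10:0] imm=2046 (s11→-2) = #-2
  target = base 0xcb7a + off 0x00 + 2 + imm -2 = 0xcb7a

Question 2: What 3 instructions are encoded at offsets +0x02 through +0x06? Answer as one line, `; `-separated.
sll ax, cx; andi #109, dx; andi #429, dx

[02] 84 00 → 0x8400
  top 5b → 0x10 → sll [RR]
  rd: (w>>9)&0x3=0x2 → cx
  rs: (w>>7)&0x3=0x0 → ax
[04] be 6d → 0xbe6d
  top 5b → 0x17 → andi [RI]
  rd: (w>>9)&0x3=0x3 → dx
  imm: (w>>0)&0x1ff=0x6d → #109
[06] bf ad → 0xbfad
  top 5b → 0x17 → andi [RI]
  rd: (w>>9)&0x3=0x3 → dx
  imm: (w>>0)&0x1ff=0x1ad → #429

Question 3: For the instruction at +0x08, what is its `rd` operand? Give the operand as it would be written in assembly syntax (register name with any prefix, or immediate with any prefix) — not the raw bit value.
+0x08: bf c0 ⇒ word 0xbfc0 (big)
  top 5b → 0x17 → andi [RI]
  rd@[10:9]=0x3 ⇒ dx
  imm@[8:0]=0x1c0 ⇒ #448

dx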